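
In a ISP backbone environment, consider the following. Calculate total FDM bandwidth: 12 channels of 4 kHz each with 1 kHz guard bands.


Given: 12 channels, 4 kHz each, guard = 1 kHz
Channel bandwidth = 12 * 4 = 48 kHz
Guard bands = 11 gaps * 1 kHz = 11 kHz
Total = 48 + 11 = 59 kHz

59


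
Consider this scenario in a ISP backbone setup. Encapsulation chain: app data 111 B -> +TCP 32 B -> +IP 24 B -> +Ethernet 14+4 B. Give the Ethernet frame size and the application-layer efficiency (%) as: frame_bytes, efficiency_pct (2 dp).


TCP segment = 111 + 32 = 143 B
IP packet = 143 + 24 = 167 B
Ethernet frame = 167 + 14 + 4 = 185 B
Efficiency = app / frame = 111 / 185 = 0.600000 = 60.0000% -> 60.00% (2 dp)

185, 60.00


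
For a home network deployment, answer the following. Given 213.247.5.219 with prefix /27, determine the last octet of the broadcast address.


Given: IP = 213.247.5.219, prefix = /27
Host bits = 32 - 27 = 5
Network last octet = 219 AND mask = 192
Host part size = 2^5 - 1 = 31
Broadcast last octet = 192 OR 31 = 223

223


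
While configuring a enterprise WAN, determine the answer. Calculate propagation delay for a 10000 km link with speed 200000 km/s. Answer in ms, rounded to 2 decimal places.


Given: distance = 10000 km, speed = 200000 km/s
Delay = distance / speed = 10000 / 200000 seconds
Delay in ms = 10000 * 1000 / 200000
Delay = 50.0000 ms
Rounded to 2 dp = 50.00 ms

50.00


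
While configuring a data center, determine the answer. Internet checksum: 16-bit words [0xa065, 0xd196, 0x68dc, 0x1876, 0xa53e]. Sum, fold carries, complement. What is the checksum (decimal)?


Given words: [0xa065, 0xd196, 0x68dc, 0x1876, 0xa53e]
Step 1: Sum all words
Raw sum = 41061 + 53654 + 26844 + 6262 + 42302 = 170123
Step 2: Fold carry: (39051 + 2) = 39053
One's complement = ~39053 & 0xFFFF = 26482

26482


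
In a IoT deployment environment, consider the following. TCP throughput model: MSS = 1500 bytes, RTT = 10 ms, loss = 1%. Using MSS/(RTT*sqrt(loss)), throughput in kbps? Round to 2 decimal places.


Given: MSS = 1500 bytes, RTT = 10 ms, loss = 1%
RTT in seconds = 10 / 1000 = 0.01
Loss rate = 1% = 0.01
sqrt(loss) = sqrt(0.01) = 0.1
Throughput (bytes/s) = 1500 / (0.01 * 0.1) = 1500000.0000
Throughput (kbps) = 1500000.0000 * 8 / 1000 = 12000.000000 -> 12000.00 kbps (2 dp)

12000.00


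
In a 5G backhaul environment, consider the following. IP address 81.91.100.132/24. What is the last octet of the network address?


Given: IP = 81.91.100.132, prefix = /24
Subnet mask = 255.255.255.0
Last octet of IP: 132
Last octet of mask: 0
Network last octet = 132 AND 0 = 0

0


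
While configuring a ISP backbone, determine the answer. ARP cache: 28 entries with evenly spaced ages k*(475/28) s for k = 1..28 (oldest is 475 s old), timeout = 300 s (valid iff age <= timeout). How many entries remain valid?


Ages are k * 475/28 s for k = 1..28 (spacing = 16.9643 s).
Entry k is valid iff k * 475/28 <= 300 iff k <= 28 * 300 / 475 = 17.6842
n_valid = floor(17.6842) = 17
(n_stale = 28 - 17 = 11)

17


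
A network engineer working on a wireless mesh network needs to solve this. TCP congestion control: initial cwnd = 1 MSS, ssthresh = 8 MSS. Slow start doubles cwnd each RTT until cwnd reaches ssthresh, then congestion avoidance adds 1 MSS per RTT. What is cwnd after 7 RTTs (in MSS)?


RTT 0: cwnd = 1 MSS (initial)
RTT 1: cwnd = 2 MSS (slow start, doubled)
RTT 2: cwnd = 4 MSS (slow start, doubled)
RTT 3: cwnd = 8 MSS (slow start, doubled)
RTT 4: cwnd = 9 MSS (congestion avoidance, +1)
RTT 5: cwnd = 10 MSS (congestion avoidance, +1)
RTT 6: cwnd = 11 MSS (congestion avoidance, +1)
RTT 7: cwnd = 12 MSS (congestion avoidance, +1)

12


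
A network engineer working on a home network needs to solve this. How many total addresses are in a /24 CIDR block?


Given: CIDR prefix /24
Host bits = 32 - 24 = 8
Total addresses = 2^8 = 256

256


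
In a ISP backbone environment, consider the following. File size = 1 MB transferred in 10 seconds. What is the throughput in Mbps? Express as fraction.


Given: file = 1 MB, time = 10 s
File in Mb = 1 * 8 = 8 Mb
Throughput = 8 / 10 Mbps
Throughput = 4/5 Mbps

4/5


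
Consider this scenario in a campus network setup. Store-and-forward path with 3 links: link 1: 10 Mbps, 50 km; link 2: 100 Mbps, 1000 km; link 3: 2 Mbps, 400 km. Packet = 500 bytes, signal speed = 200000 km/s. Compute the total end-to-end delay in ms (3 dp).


Packet = 500 bytes = 4000 bits. Store-and-forward: sum (t_trans + t_prop) per link.
Link 1: t_trans = 4000/(10*10^6) s = 0.4000 ms; t_prop = 50/200000 s = 0.2500 ms; subtotal = 0.6500 ms
Link 2: t_trans = 4000/(100*10^6) s = 0.0400 ms; t_prop = 1000/200000 s = 5.0000 ms; subtotal = 5.0400 ms
Link 3: t_trans = 4000/(2*10^6) s = 2.0000 ms; t_prop = 400/200000 s = 2.0000 ms; subtotal = 4.0000 ms
End-to-end = 0.6500 + 5.0400 + 4.0000 = 9.6900 ms -> 9.690 ms (3 dp)

9.690


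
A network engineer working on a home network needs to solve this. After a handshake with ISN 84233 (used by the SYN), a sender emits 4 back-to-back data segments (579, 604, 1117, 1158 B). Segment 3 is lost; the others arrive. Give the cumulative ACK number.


SYN uses sequence number 84233; first data byte = ISN + 1 = 84234.
Segment 1: SEQ = 84234, len = 579 B, covers [84234, 84812]
Segment 2: SEQ = 84813, len = 604 B, covers [84813, 85416]
Segment 3: SEQ = 85417, len = 1117 B, covers [85417, 86533] [LOST]
Segment 4: SEQ = 86534, len = 1158 B, covers [86534, 87691]
In-order data received: bytes [84234, 85416] (segments 1..2).
Segment 3 missing -> gap begins at byte 85417; later segments buffered out of order.
Cumulative ACK = next expected in-order byte = 84234 + 579 + 604 = 85417

85417


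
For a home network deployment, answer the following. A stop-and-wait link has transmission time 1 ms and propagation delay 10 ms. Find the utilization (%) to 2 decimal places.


Given: Ttrans = 1 ms, Tprop = 10 ms
RTT = 2 * Tprop = 2 * 10 = 20 ms
U = Ttrans / (Ttrans + RTT)
U = 1 / (1 + 20)
U = 1 / 21 = 0.047619
U% = 4.76%

4.76


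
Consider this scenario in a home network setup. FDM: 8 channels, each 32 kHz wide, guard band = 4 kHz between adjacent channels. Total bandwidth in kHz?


Given: 8 channels, 32 kHz each, guard = 4 kHz
Channel bandwidth = 8 * 32 = 256 kHz
Guard bands = 7 gaps * 4 kHz = 28 kHz
Total = 256 + 28 = 284 kHz

284


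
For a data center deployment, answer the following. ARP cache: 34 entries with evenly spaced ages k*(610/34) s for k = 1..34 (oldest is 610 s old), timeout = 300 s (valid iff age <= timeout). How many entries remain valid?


Ages are k * 610/34 s for k = 1..34 (spacing = 17.9412 s).
Entry k is valid iff k * 610/34 <= 300 iff k <= 34 * 300 / 610 = 16.7213
n_valid = floor(16.7213) = 16
(n_stale = 34 - 16 = 18)

16


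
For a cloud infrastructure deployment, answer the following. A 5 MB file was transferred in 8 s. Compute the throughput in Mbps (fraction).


Given: file = 5 MB, time = 8 s
File in Mb = 5 * 8 = 40 Mb
Throughput = 40 / 8 Mbps
Throughput = 5 Mbps

5


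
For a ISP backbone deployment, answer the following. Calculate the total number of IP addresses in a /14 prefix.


Given: CIDR prefix /14
Host bits = 32 - 14 = 18
Total addresses = 2^18 = 262144

262144


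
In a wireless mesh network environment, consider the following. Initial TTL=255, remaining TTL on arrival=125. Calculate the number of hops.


Given: initial TTL = 255, received TTL = 125
Hops = initial TTL - received TTL
Hops = 255 - 125 = 130

130


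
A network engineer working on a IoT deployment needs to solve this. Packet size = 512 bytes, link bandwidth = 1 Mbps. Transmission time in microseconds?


Given: packet = 512 bytes, bandwidth = 1 Mbps
Packet in bits = 512 * 8 = 4096 bits
Bandwidth = 1 * 10^6 = 1000000 bps
Time = 4096 / 1000000 seconds
Time in us = 4096 * 10^6 / 1000000 = 4096

4096


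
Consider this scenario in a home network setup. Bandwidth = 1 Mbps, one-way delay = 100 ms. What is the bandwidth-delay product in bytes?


Given: bandwidth = 1 Mbps, delay = 100 ms
BDP in bits = 1 * 10^6 * 100 / 1000
BDP in bits = 100000
BDP in bytes = 100000 / 8 = 12500

12500


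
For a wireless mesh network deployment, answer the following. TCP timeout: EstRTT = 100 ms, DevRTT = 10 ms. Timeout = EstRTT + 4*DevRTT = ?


Given: EstRTT = 100 ms, DevRTT = 10 ms
Timeout = EstRTT + 4 * DevRTT
4 * DevRTT = 4 * 10 = 40
Timeout = 100 + 40 = 140 ms

140


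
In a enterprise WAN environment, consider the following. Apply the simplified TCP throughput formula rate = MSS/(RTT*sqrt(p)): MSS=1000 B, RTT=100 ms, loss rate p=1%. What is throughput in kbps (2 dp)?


Given: MSS = 1000 bytes, RTT = 100 ms, loss = 1%
RTT in seconds = 100 / 1000 = 0.1
Loss rate = 1% = 0.01
sqrt(loss) = sqrt(0.01) = 0.1
Throughput (bytes/s) = 1000 / (0.1 * 0.1) = 100000.0000
Throughput (kbps) = 100000.0000 * 8 / 1000 = 800.000000 -> 800.00 kbps (2 dp)

800.00


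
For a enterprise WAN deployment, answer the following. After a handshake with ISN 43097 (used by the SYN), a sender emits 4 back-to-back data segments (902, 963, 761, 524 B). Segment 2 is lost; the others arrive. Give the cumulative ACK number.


SYN uses sequence number 43097; first data byte = ISN + 1 = 43098.
Segment 1: SEQ = 43098, len = 902 B, covers [43098, 43999]
Segment 2: SEQ = 44000, len = 963 B, covers [44000, 44962] [LOST]
Segment 3: SEQ = 44963, len = 761 B, covers [44963, 45723]
Segment 4: SEQ = 45724, len = 524 B, covers [45724, 46247]
In-order data received: bytes [43098, 43999] (segments 1..1).
Segment 2 missing -> gap begins at byte 44000; later segments buffered out of order.
Cumulative ACK = next expected in-order byte = 43098 + 902 = 44000

44000


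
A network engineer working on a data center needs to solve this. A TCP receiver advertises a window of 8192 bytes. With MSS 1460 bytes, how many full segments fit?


Given: RWND = 8192 bytes, MSS = 1460 bytes
Full segments = floor(RWND / MSS)
Full segments = floor(8192 / 1460)
Full segments = floor(5.611) = 5

5


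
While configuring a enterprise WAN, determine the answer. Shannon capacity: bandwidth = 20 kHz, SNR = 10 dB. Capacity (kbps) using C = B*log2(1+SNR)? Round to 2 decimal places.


Given: B = 20 kHz, SNR = 10 dB
SNR linear = 10^(10/10) = 10
1 + SNR = 11
log2(11) = 3.4594316186
C = 20 * 1000 * 3.4594316186 = 69188.6324 bps
C = 69.188632 kbps -> 69.19 kbps (2 dp)

69.19


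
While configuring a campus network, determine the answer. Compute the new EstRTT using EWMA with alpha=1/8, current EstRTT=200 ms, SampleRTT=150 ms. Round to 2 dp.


Given: EstRTT = 200 ms, SampleRTT = 150 ms, alpha = 1/8
New EstRTT = (1 - alpha) * EstRTT + alpha * SampleRTT
(7/8) * 200 = 175
(1/8) * 150 = 18.75
New EstRTT = 175 + 18.75 = 193.75 ms -> 193.75 ms (2 dp)

193.75


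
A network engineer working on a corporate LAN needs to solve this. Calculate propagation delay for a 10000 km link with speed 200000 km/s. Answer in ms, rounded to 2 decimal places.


Given: distance = 10000 km, speed = 200000 km/s
Delay = distance / speed = 10000 / 200000 seconds
Delay in ms = 10000 * 1000 / 200000
Delay = 50.0000 ms
Rounded to 2 dp = 50.00 ms

50.00


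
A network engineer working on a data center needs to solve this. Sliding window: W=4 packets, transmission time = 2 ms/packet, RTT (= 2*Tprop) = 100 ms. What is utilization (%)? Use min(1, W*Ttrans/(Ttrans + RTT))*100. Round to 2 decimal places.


Given: W = 4, Ttrans = 2 ms, RTT = 100 ms (= 2 * Tprop, Tprop = 50 ms)
Cycle time = Ttrans + RTT = 2 + 100 = 102 ms (first packet sent until its ACK returns)
W * Ttrans = 4 * 2 = 8 ms of sending per cycle
W * Ttrans / (Ttrans + RTT) = 8 / 102 = 0.078431
U = min(1, 0.078431) = 0.078431
U% = 7.84%

7.84


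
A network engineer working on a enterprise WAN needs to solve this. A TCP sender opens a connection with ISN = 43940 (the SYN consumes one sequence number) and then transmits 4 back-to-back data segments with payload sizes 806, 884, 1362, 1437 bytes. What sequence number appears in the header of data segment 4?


The SYN occupies sequence number ISN = 43940, so the first data byte is ISN + 1 = 43941.
SEQ of data segment i = (ISN + 1) + sum of payload sizes of segments 1..i-1.
Segment 1: SEQ = 43941, payload = 806 bytes
Segment 2: SEQ = 44747, payload = 884 bytes
Segment 3: SEQ = 45631, payload = 1362 bytes
Segment 4: SEQ = 46993, payload = 1437 bytes
SEQ of segment 4 = 43941 + 806 + 884 + 1362 = 46993

46993


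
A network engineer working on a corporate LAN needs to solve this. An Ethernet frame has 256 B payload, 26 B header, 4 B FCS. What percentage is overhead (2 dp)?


Given: payload = 256 B, header = 26 B, trailer = 4 B
Overhead bytes = header + trailer = 26 + 4 = 30
Total frame = payload + overhead = 256 + 30 = 286
Overhead % = 30 / 286 * 100 = 10.4895% -> 10.49% (2 dp)

10.49


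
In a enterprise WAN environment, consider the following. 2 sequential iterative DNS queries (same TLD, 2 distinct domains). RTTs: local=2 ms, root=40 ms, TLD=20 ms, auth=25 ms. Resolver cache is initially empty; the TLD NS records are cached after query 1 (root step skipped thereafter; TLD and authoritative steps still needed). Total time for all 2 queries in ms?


Lookup 1 (cold cache): local + root + TLD + auth = 2 + 40 + 20 + 25 = 87 ms
Lookups 2..2 (TLD NS cached -> skip root; new domain -> still ask TLD and auth): local + TLD + auth = 2 + 20 + 25 = 47 ms each
Remaining 1 lookups: 1 * 47 = 47 ms
Total = 87 + 47 = 134 ms

134


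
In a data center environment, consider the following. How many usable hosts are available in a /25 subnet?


Given: subnet mask /25
Host bits = 32 - 25 = 7
Total addresses = 2^7 = 128
Usable hosts = 128 - 2 (network + broadcast) = 126

126


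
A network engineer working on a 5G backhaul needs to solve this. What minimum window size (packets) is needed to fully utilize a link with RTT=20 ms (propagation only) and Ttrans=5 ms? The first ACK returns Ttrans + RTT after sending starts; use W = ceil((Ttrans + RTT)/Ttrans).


Given: Ttrans = 5 ms, RTT = 20 ms (= 2 * Tprop, Tprop = 10 ms)
Time until first ACK returns = Ttrans + RTT = 5 + 20 = 25 ms
Need W * Ttrans >= Ttrans + RTT  ->  W >= (Ttrans + RTT) / Ttrans
(Ttrans + RTT) / Ttrans = 25 / 5 = 5
W_min = ceil(5) = 5

5


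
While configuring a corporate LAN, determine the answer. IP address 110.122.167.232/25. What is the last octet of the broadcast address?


Given: IP = 110.122.167.232, prefix = /25
Host bits = 32 - 25 = 7
Network last octet = 232 AND mask = 128
Host part size = 2^7 - 1 = 127
Broadcast last octet = 128 OR 127 = 255

255


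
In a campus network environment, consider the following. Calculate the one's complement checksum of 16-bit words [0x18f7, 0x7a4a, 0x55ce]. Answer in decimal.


Given words: [0x18f7, 0x7a4a, 0x55ce]
Step 1: Sum all words
Raw sum = 6391 + 31306 + 21966 = 59663
One's complement = ~59663 & 0xFFFF = 5872

5872


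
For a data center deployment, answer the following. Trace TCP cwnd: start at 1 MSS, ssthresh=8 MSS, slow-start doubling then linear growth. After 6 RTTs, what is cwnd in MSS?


RTT 0: cwnd = 1 MSS (initial)
RTT 1: cwnd = 2 MSS (slow start, doubled)
RTT 2: cwnd = 4 MSS (slow start, doubled)
RTT 3: cwnd = 8 MSS (slow start, doubled)
RTT 4: cwnd = 9 MSS (congestion avoidance, +1)
RTT 5: cwnd = 10 MSS (congestion avoidance, +1)
RTT 6: cwnd = 11 MSS (congestion avoidance, +1)

11


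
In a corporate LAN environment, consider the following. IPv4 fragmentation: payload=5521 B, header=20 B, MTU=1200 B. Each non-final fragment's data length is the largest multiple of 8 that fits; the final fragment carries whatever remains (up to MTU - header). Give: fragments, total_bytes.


Max data per non-final fragment = floor((MTU - header)/8)*8 = floor((1200 - 20)/8)*8 = floor(1180/8)*8 = 1176 B
Final fragment needs no 8-byte alignment: it can carry up to MTU - header = 1180 B
Non-final fragments needed = ceil((payload - 1180) / 1176) = ceil(4341/1176) = ceil(3.6913) = 4
Number of fragments = 4 + 1 = 5
Fragment sizes (data): 4 * 1176 B + 817 B (last, 817 <= 1180 OK)
Total bytes sent = payload + n_frags * header = 5521 + 5*20 = 5521 + 100 = 5621 B

5, 5621


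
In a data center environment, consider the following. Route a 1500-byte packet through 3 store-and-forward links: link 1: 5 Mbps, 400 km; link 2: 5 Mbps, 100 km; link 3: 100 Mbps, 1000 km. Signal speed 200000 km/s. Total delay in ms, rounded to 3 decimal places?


Packet = 1500 bytes = 12000 bits. Store-and-forward: sum (t_trans + t_prop) per link.
Link 1: t_trans = 12000/(5*10^6) s = 2.4000 ms; t_prop = 400/200000 s = 2.0000 ms; subtotal = 4.4000 ms
Link 2: t_trans = 12000/(5*10^6) s = 2.4000 ms; t_prop = 100/200000 s = 0.5000 ms; subtotal = 2.9000 ms
Link 3: t_trans = 12000/(100*10^6) s = 0.1200 ms; t_prop = 1000/200000 s = 5.0000 ms; subtotal = 5.1200 ms
End-to-end = 4.4000 + 2.9000 + 5.1200 = 12.4200 ms -> 12.420 ms (3 dp)

12.420


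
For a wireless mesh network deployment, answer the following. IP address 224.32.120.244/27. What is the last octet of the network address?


Given: IP = 224.32.120.244, prefix = /27
Subnet mask = 255.255.255.224
Last octet of IP: 244
Last octet of mask: 224
Network last octet = 244 AND 224 = 224

224


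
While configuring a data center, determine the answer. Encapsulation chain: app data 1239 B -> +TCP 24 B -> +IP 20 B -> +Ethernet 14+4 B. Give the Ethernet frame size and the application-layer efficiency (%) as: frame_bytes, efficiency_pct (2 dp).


TCP segment = 1239 + 24 = 1263 B
IP packet = 1263 + 20 = 1283 B
Ethernet frame = 1283 + 14 + 4 = 1301 B
Efficiency = app / frame = 1239 / 1301 = 0.952344 = 95.2344% -> 95.23% (2 dp)

1301, 95.23


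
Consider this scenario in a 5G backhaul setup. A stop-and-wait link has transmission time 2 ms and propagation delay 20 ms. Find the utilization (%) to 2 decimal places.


Given: Ttrans = 2 ms, Tprop = 20 ms
RTT = 2 * Tprop = 2 * 20 = 40 ms
U = Ttrans / (Ttrans + RTT)
U = 2 / (2 + 40)
U = 2 / 42 = 0.047619
U% = 4.76%

4.76


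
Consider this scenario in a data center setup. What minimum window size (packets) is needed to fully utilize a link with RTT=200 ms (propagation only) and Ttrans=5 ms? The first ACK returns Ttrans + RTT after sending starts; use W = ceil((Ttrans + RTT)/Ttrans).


Given: Ttrans = 5 ms, RTT = 200 ms (= 2 * Tprop, Tprop = 100 ms)
Time until first ACK returns = Ttrans + RTT = 5 + 200 = 205 ms
Need W * Ttrans >= Ttrans + RTT  ->  W >= (Ttrans + RTT) / Ttrans
(Ttrans + RTT) / Ttrans = 205 / 5 = 41
W_min = ceil(41) = 41

41


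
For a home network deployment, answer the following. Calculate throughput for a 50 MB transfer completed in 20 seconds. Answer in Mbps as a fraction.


Given: file = 50 MB, time = 20 s
File in Mb = 50 * 8 = 400 Mb
Throughput = 400 / 20 Mbps
Throughput = 20 Mbps

20


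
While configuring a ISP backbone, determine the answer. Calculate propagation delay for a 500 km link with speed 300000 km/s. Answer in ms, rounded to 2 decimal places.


Given: distance = 500 km, speed = 300000 km/s
Delay = distance / speed = 500 / 300000 seconds
Delay in ms = 500 * 1000 / 300000
Delay = 1.6667 ms
Rounded to 2 dp = 1.67 ms

1.67


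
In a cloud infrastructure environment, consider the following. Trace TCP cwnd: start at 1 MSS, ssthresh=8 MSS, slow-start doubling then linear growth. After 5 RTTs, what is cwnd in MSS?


RTT 0: cwnd = 1 MSS (initial)
RTT 1: cwnd = 2 MSS (slow start, doubled)
RTT 2: cwnd = 4 MSS (slow start, doubled)
RTT 3: cwnd = 8 MSS (slow start, doubled)
RTT 4: cwnd = 9 MSS (congestion avoidance, +1)
RTT 5: cwnd = 10 MSS (congestion avoidance, +1)

10


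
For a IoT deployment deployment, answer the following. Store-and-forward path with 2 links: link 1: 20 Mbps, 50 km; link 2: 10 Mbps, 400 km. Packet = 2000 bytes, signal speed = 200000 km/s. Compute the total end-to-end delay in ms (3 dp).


Packet = 2000 bytes = 16000 bits. Store-and-forward: sum (t_trans + t_prop) per link.
Link 1: t_trans = 16000/(20*10^6) s = 0.8000 ms; t_prop = 50/200000 s = 0.2500 ms; subtotal = 1.0500 ms
Link 2: t_trans = 16000/(10*10^6) s = 1.6000 ms; t_prop = 400/200000 s = 2.0000 ms; subtotal = 3.6000 ms
End-to-end = 1.0500 + 3.6000 = 4.6500 ms -> 4.650 ms (3 dp)

4.650


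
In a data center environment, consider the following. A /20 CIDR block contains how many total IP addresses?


Given: CIDR prefix /20
Host bits = 32 - 20 = 12
Total addresses = 2^12 = 4096

4096


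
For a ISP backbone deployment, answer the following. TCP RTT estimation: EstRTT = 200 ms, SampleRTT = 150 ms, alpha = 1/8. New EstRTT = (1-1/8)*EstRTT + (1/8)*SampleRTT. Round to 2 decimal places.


Given: EstRTT = 200 ms, SampleRTT = 150 ms, alpha = 1/8
New EstRTT = (1 - alpha) * EstRTT + alpha * SampleRTT
(7/8) * 200 = 175
(1/8) * 150 = 18.75
New EstRTT = 175 + 18.75 = 193.75 ms -> 193.75 ms (2 dp)

193.75


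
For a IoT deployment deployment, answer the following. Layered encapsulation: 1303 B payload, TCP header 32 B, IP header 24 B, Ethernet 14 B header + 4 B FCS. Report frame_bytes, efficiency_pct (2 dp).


TCP segment = 1303 + 32 = 1335 B
IP packet = 1335 + 24 = 1359 B
Ethernet frame = 1359 + 14 + 4 = 1377 B
Efficiency = app / frame = 1303 / 1377 = 0.946260 = 94.6260% -> 94.63% (2 dp)

1377, 94.63


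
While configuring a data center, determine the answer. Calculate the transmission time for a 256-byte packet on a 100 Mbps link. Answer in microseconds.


Given: packet = 256 bytes, bandwidth = 100 Mbps
Packet in bits = 256 * 8 = 2048 bits
Bandwidth = 100 * 10^6 = 100000000 bps
Time = 2048 / 100000000 seconds
Time in us = 2048 * 10^6 / 100000000 = 20.48

20.48


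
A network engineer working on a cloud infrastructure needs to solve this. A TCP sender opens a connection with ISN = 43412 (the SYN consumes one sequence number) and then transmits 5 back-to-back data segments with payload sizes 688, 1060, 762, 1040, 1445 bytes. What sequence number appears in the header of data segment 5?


The SYN occupies sequence number ISN = 43412, so the first data byte is ISN + 1 = 43413.
SEQ of data segment i = (ISN + 1) + sum of payload sizes of segments 1..i-1.
Segment 1: SEQ = 43413, payload = 688 bytes
Segment 2: SEQ = 44101, payload = 1060 bytes
Segment 3: SEQ = 45161, payload = 762 bytes
Segment 4: SEQ = 45923, payload = 1040 bytes
Segment 5: SEQ = 46963, payload = 1445 bytes
SEQ of segment 5 = 43413 + 688 + 1060 + 762 + 1040 = 46963

46963


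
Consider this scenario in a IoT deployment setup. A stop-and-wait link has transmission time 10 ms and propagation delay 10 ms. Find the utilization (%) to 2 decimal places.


Given: Ttrans = 10 ms, Tprop = 10 ms
RTT = 2 * Tprop = 2 * 10 = 20 ms
U = Ttrans / (Ttrans + RTT)
U = 10 / (10 + 20)
U = 10 / 30 = 0.333333
U% = 33.33%

33.33


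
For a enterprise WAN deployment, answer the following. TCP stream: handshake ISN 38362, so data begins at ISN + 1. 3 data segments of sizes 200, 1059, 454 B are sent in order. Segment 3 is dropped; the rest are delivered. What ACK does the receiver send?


SYN uses sequence number 38362; first data byte = ISN + 1 = 38363.
Segment 1: SEQ = 38363, len = 200 B, covers [38363, 38562]
Segment 2: SEQ = 38563, len = 1059 B, covers [38563, 39621]
Segment 3: SEQ = 39622, len = 454 B, covers [39622, 40075] [LOST]
In-order data received: bytes [38363, 39621] (segments 1..2).
Segment 3 missing -> gap begins at byte 39622.
Cumulative ACK = next expected in-order byte = 38363 + 200 + 1059 = 39622

39622


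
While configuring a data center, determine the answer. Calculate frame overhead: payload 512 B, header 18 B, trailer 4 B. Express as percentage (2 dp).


Given: payload = 512 B, header = 18 B, trailer = 4 B
Overhead bytes = header + trailer = 18 + 4 = 22
Total frame = payload + overhead = 512 + 22 = 534
Overhead % = 22 / 534 * 100 = 4.1199% -> 4.12% (2 dp)

4.12


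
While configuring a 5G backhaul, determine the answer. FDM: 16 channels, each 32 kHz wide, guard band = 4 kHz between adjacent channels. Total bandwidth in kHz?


Given: 16 channels, 32 kHz each, guard = 4 kHz
Channel bandwidth = 16 * 32 = 512 kHz
Guard bands = 15 gaps * 4 kHz = 60 kHz
Total = 512 + 60 = 572 kHz

572


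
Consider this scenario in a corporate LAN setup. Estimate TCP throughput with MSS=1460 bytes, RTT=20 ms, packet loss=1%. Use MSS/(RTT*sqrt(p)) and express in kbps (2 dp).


Given: MSS = 1460 bytes, RTT = 20 ms, loss = 1%
RTT in seconds = 20 / 1000 = 0.02
Loss rate = 1% = 0.01
sqrt(loss) = sqrt(0.01) = 0.1
Throughput (bytes/s) = 1460 / (0.02 * 0.1) = 730000.0000
Throughput (kbps) = 730000.0000 * 8 / 1000 = 5840.000000 -> 5840.00 kbps (2 dp)

5840.00


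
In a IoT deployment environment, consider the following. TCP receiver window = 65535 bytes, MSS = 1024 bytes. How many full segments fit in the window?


Given: RWND = 65535 bytes, MSS = 1024 bytes
Full segments = floor(RWND / MSS)
Full segments = floor(65535 / 1024)
Full segments = floor(63.999) = 63

63


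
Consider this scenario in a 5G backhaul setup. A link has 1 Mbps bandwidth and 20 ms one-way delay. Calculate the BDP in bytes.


Given: bandwidth = 1 Mbps, delay = 20 ms
BDP in bits = 1 * 10^6 * 20 / 1000
BDP in bits = 20000
BDP in bytes = 20000 / 8 = 2500

2500


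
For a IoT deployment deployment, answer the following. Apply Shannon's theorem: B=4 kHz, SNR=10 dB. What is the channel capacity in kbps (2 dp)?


Given: B = 4 kHz, SNR = 10 dB
SNR linear = 10^(10/10) = 10
1 + SNR = 11
log2(11) = 3.4594316186
C = 4 * 1000 * 3.4594316186 = 13837.7265 bps
C = 13.837726 kbps -> 13.84 kbps (2 dp)

13.84


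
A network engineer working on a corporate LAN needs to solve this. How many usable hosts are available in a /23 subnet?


Given: subnet mask /23
Host bits = 32 - 23 = 9
Total addresses = 2^9 = 512
Usable hosts = 512 - 2 (network + broadcast) = 510

510


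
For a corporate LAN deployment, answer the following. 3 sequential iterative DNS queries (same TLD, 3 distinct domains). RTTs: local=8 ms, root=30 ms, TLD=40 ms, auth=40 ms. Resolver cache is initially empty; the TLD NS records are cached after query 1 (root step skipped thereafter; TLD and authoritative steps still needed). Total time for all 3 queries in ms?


Lookup 1 (cold cache): local + root + TLD + auth = 8 + 30 + 40 + 40 = 118 ms
Lookups 2..3 (TLD NS cached -> skip root; new domain -> still ask TLD and auth): local + TLD + auth = 8 + 40 + 40 = 88 ms each
Remaining 2 lookups: 2 * 88 = 176 ms
Total = 118 + 176 = 294 ms

294


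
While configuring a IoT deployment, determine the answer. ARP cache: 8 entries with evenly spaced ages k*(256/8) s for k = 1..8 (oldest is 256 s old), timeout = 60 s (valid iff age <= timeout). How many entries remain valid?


Ages are k * 256/8 s for k = 1..8 (spacing = 32.0000 s).
Entry k is valid iff k * 256/8 <= 60 iff k <= 8 * 60 / 256 = 1.8750
n_valid = floor(1.8750) = 1
(n_stale = 8 - 1 = 7)

1


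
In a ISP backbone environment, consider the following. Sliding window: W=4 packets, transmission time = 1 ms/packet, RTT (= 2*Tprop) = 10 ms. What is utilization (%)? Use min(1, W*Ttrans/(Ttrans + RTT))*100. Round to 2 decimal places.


Given: W = 4, Ttrans = 1 ms, RTT = 10 ms (= 2 * Tprop, Tprop = 5 ms)
Cycle time = Ttrans + RTT = 1 + 10 = 11 ms (first packet sent until its ACK returns)
W * Ttrans = 4 * 1 = 4 ms of sending per cycle
W * Ttrans / (Ttrans + RTT) = 4 / 11 = 0.363636
U = min(1, 0.363636) = 0.363636
U% = 36.36%

36.36


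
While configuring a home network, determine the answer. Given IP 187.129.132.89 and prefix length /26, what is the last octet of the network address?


Given: IP = 187.129.132.89, prefix = /26
Subnet mask = 255.255.255.192
Last octet of IP: 89
Last octet of mask: 192
Network last octet = 89 AND 192 = 64

64


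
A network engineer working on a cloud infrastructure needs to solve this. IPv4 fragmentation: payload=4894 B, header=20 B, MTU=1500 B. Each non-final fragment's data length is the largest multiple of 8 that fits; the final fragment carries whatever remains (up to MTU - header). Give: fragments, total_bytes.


Max data per non-final fragment = floor((MTU - header)/8)*8 = floor((1500 - 20)/8)*8 = floor(1480/8)*8 = 1480 B
Final fragment needs no 8-byte alignment: it can carry up to MTU - header = 1480 B
Non-final fragments needed = ceil((payload - 1480) / 1480) = ceil(3414/1480) = ceil(2.3068) = 3
Number of fragments = 3 + 1 = 4
Fragment sizes (data): 3 * 1480 B + 454 B (last, 454 <= 1480 OK)
Total bytes sent = payload + n_frags * header = 4894 + 4*20 = 4894 + 80 = 4974 B

4, 4974


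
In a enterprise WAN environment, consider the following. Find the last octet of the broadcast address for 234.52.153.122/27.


Given: IP = 234.52.153.122, prefix = /27
Host bits = 32 - 27 = 5
Network last octet = 122 AND mask = 96
Host part size = 2^5 - 1 = 31
Broadcast last octet = 96 OR 31 = 127

127


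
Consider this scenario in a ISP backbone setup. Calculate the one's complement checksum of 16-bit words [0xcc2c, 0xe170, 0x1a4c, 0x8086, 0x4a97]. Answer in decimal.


Given words: [0xcc2c, 0xe170, 0x1a4c, 0x8086, 0x4a97]
Step 1: Sum all words
Raw sum = 52268 + 57712 + 6732 + 32902 + 19095 = 168709
Step 2: Fold carry: (37637 + 2) = 37639
One's complement = ~37639 & 0xFFFF = 27896

27896


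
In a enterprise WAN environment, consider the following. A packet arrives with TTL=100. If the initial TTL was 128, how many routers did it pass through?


Given: initial TTL = 128, received TTL = 100
Hops = initial TTL - received TTL
Hops = 128 - 100 = 28

28


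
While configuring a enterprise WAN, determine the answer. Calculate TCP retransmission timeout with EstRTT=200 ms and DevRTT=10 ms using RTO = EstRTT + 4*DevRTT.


Given: EstRTT = 200 ms, DevRTT = 10 ms
Timeout = EstRTT + 4 * DevRTT
4 * DevRTT = 4 * 10 = 40
Timeout = 200 + 40 = 240 ms

240


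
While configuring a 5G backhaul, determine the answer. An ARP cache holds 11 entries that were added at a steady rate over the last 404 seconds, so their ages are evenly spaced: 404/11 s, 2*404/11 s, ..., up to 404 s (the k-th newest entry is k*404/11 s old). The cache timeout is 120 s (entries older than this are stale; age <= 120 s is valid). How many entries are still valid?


Ages are k * 404/11 s for k = 1..11 (spacing = 36.7273 s).
Entry k is valid iff k * 404/11 <= 120 iff k <= 11 * 120 / 404 = 3.2673
n_valid = floor(3.2673) = 3
(n_stale = 11 - 3 = 8)

3


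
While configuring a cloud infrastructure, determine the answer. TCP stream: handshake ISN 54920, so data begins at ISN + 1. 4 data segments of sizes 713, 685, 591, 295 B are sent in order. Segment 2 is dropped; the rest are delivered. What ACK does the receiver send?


SYN uses sequence number 54920; first data byte = ISN + 1 = 54921.
Segment 1: SEQ = 54921, len = 713 B, covers [54921, 55633]
Segment 2: SEQ = 55634, len = 685 B, covers [55634, 56318] [LOST]
Segment 3: SEQ = 56319, len = 591 B, covers [56319, 56909]
Segment 4: SEQ = 56910, len = 295 B, covers [56910, 57204]
In-order data received: bytes [54921, 55633] (segments 1..1).
Segment 2 missing -> gap begins at byte 55634; later segments buffered out of order.
Cumulative ACK = next expected in-order byte = 54921 + 713 = 55634

55634


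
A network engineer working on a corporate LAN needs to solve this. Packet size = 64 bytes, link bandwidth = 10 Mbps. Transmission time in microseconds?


Given: packet = 64 bytes, bandwidth = 10 Mbps
Packet in bits = 64 * 8 = 512 bits
Bandwidth = 10 * 10^6 = 10000000 bps
Time = 512 / 10000000 seconds
Time in us = 512 * 10^6 / 10000000 = 51.2

51.2


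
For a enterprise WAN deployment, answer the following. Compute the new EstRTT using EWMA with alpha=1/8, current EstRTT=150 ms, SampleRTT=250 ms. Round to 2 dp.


Given: EstRTT = 150 ms, SampleRTT = 250 ms, alpha = 1/8
New EstRTT = (1 - alpha) * EstRTT + alpha * SampleRTT
(7/8) * 150 = 131.25
(1/8) * 250 = 31.25
New EstRTT = 131.25 + 31.25 = 162.5 ms -> 162.50 ms (2 dp)

162.50


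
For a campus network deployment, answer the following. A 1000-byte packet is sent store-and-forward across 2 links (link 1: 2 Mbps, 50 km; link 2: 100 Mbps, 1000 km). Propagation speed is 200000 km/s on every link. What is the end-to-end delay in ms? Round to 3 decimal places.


Packet = 1000 bytes = 8000 bits. Store-and-forward: sum (t_trans + t_prop) per link.
Link 1: t_trans = 8000/(2*10^6) s = 4.0000 ms; t_prop = 50/200000 s = 0.2500 ms; subtotal = 4.2500 ms
Link 2: t_trans = 8000/(100*10^6) s = 0.0800 ms; t_prop = 1000/200000 s = 5.0000 ms; subtotal = 5.0800 ms
End-to-end = 4.2500 + 5.0800 = 9.3300 ms -> 9.330 ms (3 dp)

9.330


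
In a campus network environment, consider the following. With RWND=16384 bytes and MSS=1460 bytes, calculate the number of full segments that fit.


Given: RWND = 16384 bytes, MSS = 1460 bytes
Full segments = floor(RWND / MSS)
Full segments = floor(16384 / 1460)
Full segments = floor(11.2219) = 11

11


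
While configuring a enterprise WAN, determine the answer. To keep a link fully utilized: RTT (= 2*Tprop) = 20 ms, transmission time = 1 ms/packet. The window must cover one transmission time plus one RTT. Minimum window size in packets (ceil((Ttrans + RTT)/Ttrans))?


Given: Ttrans = 1 ms, RTT = 20 ms (= 2 * Tprop, Tprop = 10 ms)
Time until first ACK returns = Ttrans + RTT = 1 + 20 = 21 ms
Need W * Ttrans >= Ttrans + RTT  ->  W >= (Ttrans + RTT) / Ttrans
(Ttrans + RTT) / Ttrans = 21 / 1 = 21
W_min = ceil(21) = 21

21


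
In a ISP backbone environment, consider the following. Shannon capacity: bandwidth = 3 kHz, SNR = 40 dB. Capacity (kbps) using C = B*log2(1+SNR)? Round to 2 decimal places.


Given: B = 3 kHz, SNR = 40 dB
SNR linear = 10^(40/10) = 10000
1 + SNR = 10001
log2(10001) = 13.2878566418
C = 3 * 1000 * 13.2878566418 = 39863.5699 bps
C = 39.863570 kbps -> 39.86 kbps (2 dp)

39.86


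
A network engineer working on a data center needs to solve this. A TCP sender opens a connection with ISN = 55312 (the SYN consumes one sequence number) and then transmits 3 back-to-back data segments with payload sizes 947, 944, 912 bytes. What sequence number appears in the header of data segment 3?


The SYN occupies sequence number ISN = 55312, so the first data byte is ISN + 1 = 55313.
SEQ of data segment i = (ISN + 1) + sum of payload sizes of segments 1..i-1.
Segment 1: SEQ = 55313, payload = 947 bytes
Segment 2: SEQ = 56260, payload = 944 bytes
Segment 3: SEQ = 57204, payload = 912 bytes
SEQ of segment 3 = 55313 + 947 + 944 = 57204

57204


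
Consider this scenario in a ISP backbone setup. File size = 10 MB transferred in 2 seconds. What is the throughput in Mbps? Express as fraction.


Given: file = 10 MB, time = 2 s
File in Mb = 10 * 8 = 80 Mb
Throughput = 80 / 2 Mbps
Throughput = 40 Mbps

40


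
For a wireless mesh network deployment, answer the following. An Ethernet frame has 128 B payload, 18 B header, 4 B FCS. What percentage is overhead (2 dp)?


Given: payload = 128 B, header = 18 B, trailer = 4 B
Overhead bytes = header + trailer = 18 + 4 = 22
Total frame = payload + overhead = 128 + 22 = 150
Overhead % = 22 / 150 * 100 = 14.6667% -> 14.67% (2 dp)

14.67


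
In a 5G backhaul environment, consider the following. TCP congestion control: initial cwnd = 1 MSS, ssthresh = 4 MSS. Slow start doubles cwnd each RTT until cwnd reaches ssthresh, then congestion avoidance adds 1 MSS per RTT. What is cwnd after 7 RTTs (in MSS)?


RTT 0: cwnd = 1 MSS (initial)
RTT 1: cwnd = 2 MSS (slow start, doubled)
RTT 2: cwnd = 4 MSS (slow start, doubled)
RTT 3: cwnd = 5 MSS (congestion avoidance, +1)
RTT 4: cwnd = 6 MSS (congestion avoidance, +1)
RTT 5: cwnd = 7 MSS (congestion avoidance, +1)
RTT 6: cwnd = 8 MSS (congestion avoidance, +1)
RTT 7: cwnd = 9 MSS (congestion avoidance, +1)

9


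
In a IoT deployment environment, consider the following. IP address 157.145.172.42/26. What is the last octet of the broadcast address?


Given: IP = 157.145.172.42, prefix = /26
Host bits = 32 - 26 = 6
Network last octet = 42 AND mask = 0
Host part size = 2^6 - 1 = 63
Broadcast last octet = 0 OR 63 = 63

63


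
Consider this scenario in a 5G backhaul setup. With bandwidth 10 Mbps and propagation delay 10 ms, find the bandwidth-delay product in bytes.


Given: bandwidth = 10 Mbps, delay = 10 ms
BDP in bits = 10 * 10^6 * 10 / 1000
BDP in bits = 100000
BDP in bytes = 100000 / 8 = 12500

12500


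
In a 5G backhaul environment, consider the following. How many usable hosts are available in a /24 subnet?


Given: subnet mask /24
Host bits = 32 - 24 = 8
Total addresses = 2^8 = 256
Usable hosts = 256 - 2 (network + broadcast) = 254

254


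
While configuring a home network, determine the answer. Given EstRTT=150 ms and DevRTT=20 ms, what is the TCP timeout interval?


Given: EstRTT = 150 ms, DevRTT = 20 ms
Timeout = EstRTT + 4 * DevRTT
4 * DevRTT = 4 * 20 = 80
Timeout = 150 + 80 = 230 ms

230


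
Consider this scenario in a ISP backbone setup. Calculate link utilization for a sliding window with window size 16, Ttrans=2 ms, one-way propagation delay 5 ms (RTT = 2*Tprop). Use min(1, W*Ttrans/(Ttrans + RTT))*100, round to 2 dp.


Given: W = 16, Ttrans = 2 ms, RTT = 10 ms (= 2 * Tprop, Tprop = 5 ms)
Cycle time = Ttrans + RTT = 2 + 10 = 12 ms (first packet sent until its ACK returns)
W * Ttrans = 16 * 2 = 32 ms of sending per cycle
W * Ttrans / (Ttrans + RTT) = 32 / 12 = 2.666667
U = min(1, 2.666667) = 1.000000
U% = 100.00%

100.00


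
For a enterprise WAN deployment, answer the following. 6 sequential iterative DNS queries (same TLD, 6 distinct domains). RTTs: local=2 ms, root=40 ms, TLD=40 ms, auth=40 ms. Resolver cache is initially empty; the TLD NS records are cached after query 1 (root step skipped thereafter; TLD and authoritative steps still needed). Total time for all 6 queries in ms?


Lookup 1 (cold cache): local + root + TLD + auth = 2 + 40 + 40 + 40 = 122 ms
Lookups 2..6 (TLD NS cached -> skip root; new domain -> still ask TLD and auth): local + TLD + auth = 2 + 40 + 40 = 82 ms each
Remaining 5 lookups: 5 * 82 = 410 ms
Total = 122 + 410 = 532 ms

532


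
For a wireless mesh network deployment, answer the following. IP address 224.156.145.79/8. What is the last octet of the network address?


Given: IP = 224.156.145.79, prefix = /8
Subnet mask = 255.0.0.0
Last octet of IP: 79
Last octet of mask: 0
Network last octet = 79 AND 0 = 0

0


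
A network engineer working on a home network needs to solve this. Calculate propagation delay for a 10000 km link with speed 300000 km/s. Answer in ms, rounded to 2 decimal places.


Given: distance = 10000 km, speed = 300000 km/s
Delay = distance / speed = 10000 / 300000 seconds
Delay in ms = 10000 * 1000 / 300000
Delay = 33.3333 ms
Rounded to 2 dp = 33.33 ms

33.33


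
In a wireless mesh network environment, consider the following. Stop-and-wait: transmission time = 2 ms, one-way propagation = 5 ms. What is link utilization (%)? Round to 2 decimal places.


Given: Ttrans = 2 ms, Tprop = 5 ms
RTT = 2 * Tprop = 2 * 5 = 10 ms
U = Ttrans / (Ttrans + RTT)
U = 2 / (2 + 10)
U = 2 / 12 = 0.166667
U% = 16.67%

16.67


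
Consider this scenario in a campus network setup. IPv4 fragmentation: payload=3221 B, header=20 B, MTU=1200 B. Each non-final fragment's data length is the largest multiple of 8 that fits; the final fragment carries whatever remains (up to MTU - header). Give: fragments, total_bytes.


Max data per non-final fragment = floor((MTU - header)/8)*8 = floor((1200 - 20)/8)*8 = floor(1180/8)*8 = 1176 B
Final fragment needs no 8-byte alignment: it can carry up to MTU - header = 1180 B
Non-final fragments needed = ceil((payload - 1180) / 1176) = ceil(2041/1176) = ceil(1.7355) = 2
Number of fragments = 2 + 1 = 3
Fragment sizes (data): 2 * 1176 B + 869 B (last, 869 <= 1180 OK)
Total bytes sent = payload + n_frags * header = 3221 + 3*20 = 3221 + 60 = 3281 B

3, 3281


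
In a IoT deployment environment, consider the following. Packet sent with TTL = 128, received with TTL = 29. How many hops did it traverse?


Given: initial TTL = 128, received TTL = 29
Hops = initial TTL - received TTL
Hops = 128 - 29 = 99

99
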